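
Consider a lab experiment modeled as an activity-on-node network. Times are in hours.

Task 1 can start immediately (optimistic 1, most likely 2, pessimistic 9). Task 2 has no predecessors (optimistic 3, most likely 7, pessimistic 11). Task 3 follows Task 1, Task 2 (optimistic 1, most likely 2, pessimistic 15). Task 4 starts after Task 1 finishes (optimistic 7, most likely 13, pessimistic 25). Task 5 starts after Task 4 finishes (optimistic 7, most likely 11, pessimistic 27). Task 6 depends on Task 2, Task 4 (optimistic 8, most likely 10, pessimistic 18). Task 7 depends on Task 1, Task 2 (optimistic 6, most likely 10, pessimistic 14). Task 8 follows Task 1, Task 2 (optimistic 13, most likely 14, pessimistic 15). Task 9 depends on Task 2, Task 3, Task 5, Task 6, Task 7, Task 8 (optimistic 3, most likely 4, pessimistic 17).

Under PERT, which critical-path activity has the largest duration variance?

te_Task 1 = (1 + 4·2 + 9)/6 = 18/6 = 3; σ²_Task 1 = ((9−1)/6)² = 1.778
te_Task 2 = (3 + 4·7 + 11)/6 = 42/6 = 7; σ²_Task 2 = ((11−3)/6)² = 1.778
te_Task 3 = (1 + 4·2 + 15)/6 = 24/6 = 4; σ²_Task 3 = ((15−1)/6)² = 5.444
te_Task 4 = (7 + 4·13 + 25)/6 = 84/6 = 14; σ²_Task 4 = ((25−7)/6)² = 9.000
te_Task 5 = (7 + 4·11 + 27)/6 = 78/6 = 13; σ²_Task 5 = ((27−7)/6)² = 11.111
te_Task 6 = (8 + 4·10 + 18)/6 = 66/6 = 11; σ²_Task 6 = ((18−8)/6)² = 2.778
te_Task 7 = (6 + 4·10 + 14)/6 = 60/6 = 10; σ²_Task 7 = ((14−6)/6)² = 1.778
te_Task 8 = (13 + 4·14 + 15)/6 = 84/6 = 14; σ²_Task 8 = ((15−13)/6)² = 0.111
te_Task 9 = (3 + 4·4 + 17)/6 = 36/6 = 6; σ²_Task 9 = ((17−3)/6)² = 5.444

Forward pass:
ES_Task 1 = 0; EF_Task 1 = 3
ES_Task 2 = 0; EF_Task 2 = 7
ES_Task 3 = max(EF_Task 1=3, EF_Task 2=7) = 7; EF_Task 3 = 7+4 = 11
ES_Task 4 = 3; EF_Task 4 = 3+14 = 17
ES_Task 5 = 17; EF_Task 5 = 17+13 = 30
ES_Task 6 = max(EF_Task 2=7, EF_Task 4=17) = 17; EF_Task 6 = 17+11 = 28
ES_Task 7 = max(EF_Task 1=3, EF_Task 2=7) = 7; EF_Task 7 = 7+10 = 17
ES_Task 8 = max(EF_Task 1=3, EF_Task 2=7) = 7; EF_Task 8 = 7+14 = 21
ES_Task 9 = max(EF_Task 2=7, EF_Task 3=11, EF_Task 5=30, EF_Task 6=28, EF_Task 7=17, EF_Task 8=21) = 30; EF_Task 9 = 30+6 = 36
Expected project duration μ = 36 hours. Critical path: Task 1 → Task 4 → Task 5 → Task 9.

Variances on critical path: σ²_Task 1=1.778, σ²_Task 4=9.000, σ²_Task 5=11.111, σ²_Task 9=5.444.
Largest is σ²_Task 5 = 11.111.

Task 5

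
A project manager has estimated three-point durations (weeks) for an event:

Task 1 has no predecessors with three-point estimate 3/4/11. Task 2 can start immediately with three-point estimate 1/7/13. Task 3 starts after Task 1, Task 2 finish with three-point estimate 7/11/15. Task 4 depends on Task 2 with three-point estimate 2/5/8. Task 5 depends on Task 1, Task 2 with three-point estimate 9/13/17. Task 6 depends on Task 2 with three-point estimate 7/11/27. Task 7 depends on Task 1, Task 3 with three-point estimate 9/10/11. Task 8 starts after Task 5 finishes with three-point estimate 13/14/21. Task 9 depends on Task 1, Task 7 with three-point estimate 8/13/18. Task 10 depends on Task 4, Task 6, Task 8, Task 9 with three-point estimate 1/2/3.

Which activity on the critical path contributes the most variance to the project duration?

Task 2

te_Task 1 = (3 + 4·4 + 11)/6 = 30/6 = 5; σ²_Task 1 = ((11−3)/6)² = 1.778
te_Task 2 = (1 + 4·7 + 13)/6 = 42/6 = 7; σ²_Task 2 = ((13−1)/6)² = 4.000
te_Task 3 = (7 + 4·11 + 15)/6 = 66/6 = 11; σ²_Task 3 = ((15−7)/6)² = 1.778
te_Task 4 = (2 + 4·5 + 8)/6 = 30/6 = 5; σ²_Task 4 = ((8−2)/6)² = 1.000
te_Task 5 = (9 + 4·13 + 17)/6 = 78/6 = 13; σ²_Task 5 = ((17−9)/6)² = 1.778
te_Task 6 = (7 + 4·11 + 27)/6 = 78/6 = 13; σ²_Task 6 = ((27−7)/6)² = 11.111
te_Task 7 = (9 + 4·10 + 11)/6 = 60/6 = 10; σ²_Task 7 = ((11−9)/6)² = 0.111
te_Task 8 = (13 + 4·14 + 21)/6 = 90/6 = 15; σ²_Task 8 = ((21−13)/6)² = 1.778
te_Task 9 = (8 + 4·13 + 18)/6 = 78/6 = 13; σ²_Task 9 = ((18−8)/6)² = 2.778
te_Task 10 = (1 + 4·2 + 3)/6 = 12/6 = 2; σ²_Task 10 = ((3−1)/6)² = 0.111

Forward pass:
ES_Task 1 = 0; EF_Task 1 = 5
ES_Task 2 = 0; EF_Task 2 = 7
ES_Task 3 = max(EF_Task 1=5, EF_Task 2=7) = 7; EF_Task 3 = 7+11 = 18
ES_Task 4 = 7; EF_Task 4 = 7+5 = 12
ES_Task 5 = max(EF_Task 1=5, EF_Task 2=7) = 7; EF_Task 5 = 7+13 = 20
ES_Task 6 = 7; EF_Task 6 = 7+13 = 20
ES_Task 7 = max(EF_Task 1=5, EF_Task 3=18) = 18; EF_Task 7 = 18+10 = 28
ES_Task 8 = 20; EF_Task 8 = 20+15 = 35
ES_Task 9 = max(EF_Task 1=5, EF_Task 7=28) = 28; EF_Task 9 = 28+13 = 41
ES_Task 10 = max(EF_Task 4=12, EF_Task 6=20, EF_Task 8=35, EF_Task 9=41) = 41; EF_Task 10 = 41+2 = 43
Expected project duration μ = 43 weeks. Critical path: Task 2 → Task 3 → Task 7 → Task 9 → Task 10.

Variances on critical path: σ²_Task 2=4.000, σ²_Task 3=1.778, σ²_Task 7=0.111, σ²_Task 9=2.778, σ²_Task 10=0.111.
Largest is σ²_Task 2 = 4.000.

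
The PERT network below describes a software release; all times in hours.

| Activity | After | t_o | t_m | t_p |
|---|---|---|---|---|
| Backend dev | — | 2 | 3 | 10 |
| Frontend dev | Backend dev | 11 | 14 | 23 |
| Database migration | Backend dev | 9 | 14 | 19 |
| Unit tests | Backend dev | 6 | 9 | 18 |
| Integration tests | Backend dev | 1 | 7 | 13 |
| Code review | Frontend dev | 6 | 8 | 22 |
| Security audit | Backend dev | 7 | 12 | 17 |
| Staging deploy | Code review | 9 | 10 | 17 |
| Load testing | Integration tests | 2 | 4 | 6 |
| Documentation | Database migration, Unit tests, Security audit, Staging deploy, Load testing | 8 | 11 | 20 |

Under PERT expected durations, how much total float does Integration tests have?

25 hours

te_Backend dev = (2 + 4·3 + 10)/6 = 24/6 = 4
te_Frontend dev = (11 + 4·14 + 23)/6 = 90/6 = 15
te_Database migration = (9 + 4·14 + 19)/6 = 84/6 = 14
te_Unit tests = (6 + 4·9 + 18)/6 = 60/6 = 10
te_Integration tests = (1 + 4·7 + 13)/6 = 42/6 = 7
te_Code review = (6 + 4·8 + 22)/6 = 60/6 = 10
te_Security audit = (7 + 4·12 + 17)/6 = 72/6 = 12
te_Staging deploy = (9 + 4·10 + 17)/6 = 66/6 = 11
te_Load testing = (2 + 4·4 + 6)/6 = 24/6 = 4
te_Documentation = (8 + 4·11 + 20)/6 = 72/6 = 12

Forward pass:
ES_Backend dev = 0; EF_Backend dev = 4
ES_Frontend dev = 4; EF_Frontend dev = 4+15 = 19
ES_Database migration = 4; EF_Database migration = 4+14 = 18
ES_Unit tests = 4; EF_Unit tests = 4+10 = 14
ES_Integration tests = 4; EF_Integration tests = 4+7 = 11
ES_Code review = 19; EF_Code review = 19+10 = 29
ES_Security audit = 4; EF_Security audit = 4+12 = 16
ES_Staging deploy = 29; EF_Staging deploy = 29+11 = 40
ES_Load testing = 11; EF_Load testing = 11+4 = 15
ES_Documentation = max(EF_Database migration=18, EF_Unit tests=14, EF_Security audit=16, EF_Staging deploy=40, EF_Load testing=15) = 40; EF_Documentation = 40+12 = 52
Expected project duration μ = 52 hours. Critical path: Backend dev → Frontend dev → Code review → Staging deploy → Documentation.

Backward pass:
LF_Documentation = 52; LS_Documentation = 52−12 = 40
LF_Load testing = LS_Documentation = 40; LS_Load testing = 40−4 = 36
LF_Staging deploy = LS_Documentation = 40; LS_Staging deploy = 40−11 = 29
LF_Security audit = LS_Documentation = 40; LS_Security audit = 40−12 = 28
LF_Code review = LS_Staging deploy = 29; LS_Code review = 29−10 = 19
LF_Integration tests = LS_Load testing = 36; LS_Integration tests = 36−7 = 29
LF_Unit tests = LS_Documentation = 40; LS_Unit tests = 40−10 = 30
LF_Database migration = LS_Documentation = 40; LS_Database migration = 40−14 = 26
LF_Frontend dev = LS_Code review = 19; LS_Frontend dev = 19−15 = 4
LF_Backend dev = min(LS_Frontend dev=4, LS_Database migration=26, LS_Unit tests=30, LS_Integration tests=29, LS_Security audit=28) = 4; LS_Backend dev = 4−4 = 0
Slack_Integration tests = LS_Integration tests − ES_Integration tests = 29 − 4 = 25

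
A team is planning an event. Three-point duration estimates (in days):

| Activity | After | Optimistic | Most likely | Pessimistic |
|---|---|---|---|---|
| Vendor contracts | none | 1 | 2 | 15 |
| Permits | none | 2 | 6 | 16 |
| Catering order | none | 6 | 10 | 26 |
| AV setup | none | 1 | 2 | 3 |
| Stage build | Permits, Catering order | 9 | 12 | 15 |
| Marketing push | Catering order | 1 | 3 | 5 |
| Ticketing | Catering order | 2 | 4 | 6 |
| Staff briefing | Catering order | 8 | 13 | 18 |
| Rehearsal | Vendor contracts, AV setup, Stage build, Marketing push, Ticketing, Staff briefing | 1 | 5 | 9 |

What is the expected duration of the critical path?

30 days

te_Vendor contracts = (1 + 4·2 + 15)/6 = 24/6 = 4
te_Permits = (2 + 4·6 + 16)/6 = 42/6 = 7
te_Catering order = (6 + 4·10 + 26)/6 = 72/6 = 12
te_AV setup = (1 + 4·2 + 3)/6 = 12/6 = 2
te_Stage build = (9 + 4·12 + 15)/6 = 72/6 = 12
te_Marketing push = (1 + 4·3 + 5)/6 = 18/6 = 3
te_Ticketing = (2 + 4·4 + 6)/6 = 24/6 = 4
te_Staff briefing = (8 + 4·13 + 18)/6 = 78/6 = 13
te_Rehearsal = (1 + 4·5 + 9)/6 = 30/6 = 5

Forward pass:
ES_Vendor contracts = 0; EF_Vendor contracts = 4
ES_Permits = 0; EF_Permits = 7
ES_Catering order = 0; EF_Catering order = 12
ES_AV setup = 0; EF_AV setup = 2
ES_Stage build = max(EF_Permits=7, EF_Catering order=12) = 12; EF_Stage build = 12+12 = 24
ES_Marketing push = 12; EF_Marketing push = 12+3 = 15
ES_Ticketing = 12; EF_Ticketing = 12+4 = 16
ES_Staff briefing = 12; EF_Staff briefing = 12+13 = 25
ES_Rehearsal = max(EF_Vendor contracts=4, EF_AV setup=2, EF_Stage build=24, EF_Marketing push=15, EF_Ticketing=16, EF_Staff briefing=25) = 25; EF_Rehearsal = 25+5 = 30
Expected project duration μ = 30 days. Critical path: Catering order → Staff briefing → Rehearsal.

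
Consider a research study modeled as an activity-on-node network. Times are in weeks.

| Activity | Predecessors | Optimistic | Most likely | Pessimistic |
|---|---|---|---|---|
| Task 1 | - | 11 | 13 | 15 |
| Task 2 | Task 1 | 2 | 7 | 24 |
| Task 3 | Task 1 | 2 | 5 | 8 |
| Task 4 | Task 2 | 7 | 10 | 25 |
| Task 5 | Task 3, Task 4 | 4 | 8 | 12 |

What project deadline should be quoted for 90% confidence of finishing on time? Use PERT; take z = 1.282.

48.4 weeks

te_Task 1 = (11 + 4·13 + 15)/6 = 78/6 = 13; σ²_Task 1 = ((15−11)/6)² = 0.444
te_Task 2 = (2 + 4·7 + 24)/6 = 54/6 = 9; σ²_Task 2 = ((24−2)/6)² = 13.444
te_Task 3 = (2 + 4·5 + 8)/6 = 30/6 = 5; σ²_Task 3 = ((8−2)/6)² = 1.000
te_Task 4 = (7 + 4·10 + 25)/6 = 72/6 = 12; σ²_Task 4 = ((25−7)/6)² = 9.000
te_Task 5 = (4 + 4·8 + 12)/6 = 48/6 = 8; σ²_Task 5 = ((12−4)/6)² = 1.778

Forward pass:
ES_Task 1 = 0; EF_Task 1 = 13
ES_Task 2 = 13; EF_Task 2 = 13+9 = 22
ES_Task 3 = 13; EF_Task 3 = 13+5 = 18
ES_Task 4 = 22; EF_Task 4 = 22+12 = 34
ES_Task 5 = max(EF_Task 3=18, EF_Task 4=34) = 34; EF_Task 5 = 34+8 = 42
Expected project duration μ = 42 weeks. Critical path: Task 1 → Task 2 → Task 4 → Task 5.

Variance along critical path = 0.444 + 13.444 + 9.000 + 1.778 = 24.667; σ = 4.967 weeks.
D = μ + z·σ = 42 + 1.282·4.967 = 48.4 weeks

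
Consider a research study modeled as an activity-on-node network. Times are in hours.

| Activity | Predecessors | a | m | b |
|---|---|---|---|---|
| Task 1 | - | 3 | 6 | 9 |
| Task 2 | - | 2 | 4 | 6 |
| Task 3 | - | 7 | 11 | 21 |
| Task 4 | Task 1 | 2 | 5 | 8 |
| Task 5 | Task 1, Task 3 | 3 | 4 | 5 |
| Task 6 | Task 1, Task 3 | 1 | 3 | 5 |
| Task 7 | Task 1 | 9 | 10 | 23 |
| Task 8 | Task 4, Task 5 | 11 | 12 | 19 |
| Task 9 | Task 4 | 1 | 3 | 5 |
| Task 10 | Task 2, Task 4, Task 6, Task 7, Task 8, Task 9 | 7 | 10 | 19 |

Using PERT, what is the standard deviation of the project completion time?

te_Task 1 = (3 + 4·6 + 9)/6 = 36/6 = 6; σ²_Task 1 = ((9−3)/6)² = 1.000
te_Task 2 = (2 + 4·4 + 6)/6 = 24/6 = 4; σ²_Task 2 = ((6−2)/6)² = 0.444
te_Task 3 = (7 + 4·11 + 21)/6 = 72/6 = 12; σ²_Task 3 = ((21−7)/6)² = 5.444
te_Task 4 = (2 + 4·5 + 8)/6 = 30/6 = 5; σ²_Task 4 = ((8−2)/6)² = 1.000
te_Task 5 = (3 + 4·4 + 5)/6 = 24/6 = 4; σ²_Task 5 = ((5−3)/6)² = 0.111
te_Task 6 = (1 + 4·3 + 5)/6 = 18/6 = 3; σ²_Task 6 = ((5−1)/6)² = 0.444
te_Task 7 = (9 + 4·10 + 23)/6 = 72/6 = 12; σ²_Task 7 = ((23−9)/6)² = 5.444
te_Task 8 = (11 + 4·12 + 19)/6 = 78/6 = 13; σ²_Task 8 = ((19−11)/6)² = 1.778
te_Task 9 = (1 + 4·3 + 5)/6 = 18/6 = 3; σ²_Task 9 = ((5−1)/6)² = 0.444
te_Task 10 = (7 + 4·10 + 19)/6 = 66/6 = 11; σ²_Task 10 = ((19−7)/6)² = 4.000

Forward pass:
ES_Task 1 = 0; EF_Task 1 = 6
ES_Task 2 = 0; EF_Task 2 = 4
ES_Task 3 = 0; EF_Task 3 = 12
ES_Task 4 = 6; EF_Task 4 = 6+5 = 11
ES_Task 5 = max(EF_Task 1=6, EF_Task 3=12) = 12; EF_Task 5 = 12+4 = 16
ES_Task 6 = max(EF_Task 1=6, EF_Task 3=12) = 12; EF_Task 6 = 12+3 = 15
ES_Task 7 = 6; EF_Task 7 = 6+12 = 18
ES_Task 8 = max(EF_Task 4=11, EF_Task 5=16) = 16; EF_Task 8 = 16+13 = 29
ES_Task 9 = 11; EF_Task 9 = 11+3 = 14
ES_Task 10 = max(EF_Task 2=4, EF_Task 4=11, EF_Task 6=15, EF_Task 7=18, EF_Task 8=29, EF_Task 9=14) = 29; EF_Task 10 = 29+11 = 40
Expected project duration μ = 40 hours. Critical path: Task 3 → Task 5 → Task 8 → Task 10.

Variance along critical path = 5.444 + 0.111 + 1.778 + 4.000 = 11.333
σ = √11.333 = 3.367 hours

3.37 hours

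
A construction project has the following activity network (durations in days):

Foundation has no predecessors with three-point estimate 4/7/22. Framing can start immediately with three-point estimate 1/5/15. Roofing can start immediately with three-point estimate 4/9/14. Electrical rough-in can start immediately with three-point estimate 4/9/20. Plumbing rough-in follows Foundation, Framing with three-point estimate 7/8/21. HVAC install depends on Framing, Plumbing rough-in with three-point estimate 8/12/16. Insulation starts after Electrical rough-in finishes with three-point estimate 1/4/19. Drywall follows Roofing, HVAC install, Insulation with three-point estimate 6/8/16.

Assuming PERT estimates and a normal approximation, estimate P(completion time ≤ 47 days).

0.946

te_Foundation = (4 + 4·7 + 22)/6 = 54/6 = 9; σ²_Foundation = ((22−4)/6)² = 9.000
te_Framing = (1 + 4·5 + 15)/6 = 36/6 = 6; σ²_Framing = ((15−1)/6)² = 5.444
te_Roofing = (4 + 4·9 + 14)/6 = 54/6 = 9; σ²_Roofing = ((14−4)/6)² = 2.778
te_Electrical rough-in = (4 + 4·9 + 20)/6 = 60/6 = 10; σ²_Electrical rough-in = ((20−4)/6)² = 7.111
te_Plumbing rough-in = (7 + 4·8 + 21)/6 = 60/6 = 10; σ²_Plumbing rough-in = ((21−7)/6)² = 5.444
te_HVAC install = (8 + 4·12 + 16)/6 = 72/6 = 12; σ²_HVAC install = ((16−8)/6)² = 1.778
te_Insulation = (1 + 4·4 + 19)/6 = 36/6 = 6; σ²_Insulation = ((19−1)/6)² = 9.000
te_Drywall = (6 + 4·8 + 16)/6 = 54/6 = 9; σ²_Drywall = ((16−6)/6)² = 2.778

Forward pass:
ES_Foundation = 0; EF_Foundation = 9
ES_Framing = 0; EF_Framing = 6
ES_Roofing = 0; EF_Roofing = 9
ES_Electrical rough-in = 0; EF_Electrical rough-in = 10
ES_Plumbing rough-in = max(EF_Foundation=9, EF_Framing=6) = 9; EF_Plumbing rough-in = 9+10 = 19
ES_HVAC install = max(EF_Framing=6, EF_Plumbing rough-in=19) = 19; EF_HVAC install = 19+12 = 31
ES_Insulation = 10; EF_Insulation = 10+6 = 16
ES_Drywall = max(EF_Roofing=9, EF_HVAC install=31, EF_Insulation=16) = 31; EF_Drywall = 31+9 = 40
Expected project duration μ = 40 days. Critical path: Foundation → Plumbing rough-in → HVAC install → Drywall.

Variance along critical path = 9.000 + 5.444 + 1.778 + 2.778 = 19.000; σ = √19.000 = 4.359 days.
Z = (47 − 40) / 4.359 = 1.606
P(T ≤ 47) = Φ(1.606) ≈ 0.946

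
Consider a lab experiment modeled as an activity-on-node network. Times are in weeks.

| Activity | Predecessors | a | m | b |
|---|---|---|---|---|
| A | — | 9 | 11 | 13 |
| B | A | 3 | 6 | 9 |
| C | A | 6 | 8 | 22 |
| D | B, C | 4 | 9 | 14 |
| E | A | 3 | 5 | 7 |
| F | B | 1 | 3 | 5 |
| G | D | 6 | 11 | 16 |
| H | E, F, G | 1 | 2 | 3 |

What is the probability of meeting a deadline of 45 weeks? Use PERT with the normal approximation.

0.709

te_A = (9 + 4·11 + 13)/6 = 66/6 = 11; σ²_A = ((13−9)/6)² = 0.444
te_B = (3 + 4·6 + 9)/6 = 36/6 = 6; σ²_B = ((9−3)/6)² = 1.000
te_C = (6 + 4·8 + 22)/6 = 60/6 = 10; σ²_C = ((22−6)/6)² = 7.111
te_D = (4 + 4·9 + 14)/6 = 54/6 = 9; σ²_D = ((14−4)/6)² = 2.778
te_E = (3 + 4·5 + 7)/6 = 30/6 = 5; σ²_E = ((7−3)/6)² = 0.444
te_F = (1 + 4·3 + 5)/6 = 18/6 = 3; σ²_F = ((5−1)/6)² = 0.444
te_G = (6 + 4·11 + 16)/6 = 66/6 = 11; σ²_G = ((16−6)/6)² = 2.778
te_H = (1 + 4·2 + 3)/6 = 12/6 = 2; σ²_H = ((3−1)/6)² = 0.111

Forward pass:
ES_A = 0; EF_A = 11
ES_B = 11; EF_B = 11+6 = 17
ES_C = 11; EF_C = 11+10 = 21
ES_D = max(EF_B=17, EF_C=21) = 21; EF_D = 21+9 = 30
ES_E = 11; EF_E = 11+5 = 16
ES_F = 17; EF_F = 17+3 = 20
ES_G = 30; EF_G = 30+11 = 41
ES_H = max(EF_E=16, EF_F=20, EF_G=41) = 41; EF_H = 41+2 = 43
Expected project duration μ = 43 weeks. Critical path: A → C → D → G → H.

Variance along critical path = 0.444 + 7.111 + 2.778 + 2.778 + 0.111 = 13.222; σ = √13.222 = 3.636 weeks.
Z = (45 − 43) / 3.636 = 0.550
P(T ≤ 45) = Φ(0.550) ≈ 0.709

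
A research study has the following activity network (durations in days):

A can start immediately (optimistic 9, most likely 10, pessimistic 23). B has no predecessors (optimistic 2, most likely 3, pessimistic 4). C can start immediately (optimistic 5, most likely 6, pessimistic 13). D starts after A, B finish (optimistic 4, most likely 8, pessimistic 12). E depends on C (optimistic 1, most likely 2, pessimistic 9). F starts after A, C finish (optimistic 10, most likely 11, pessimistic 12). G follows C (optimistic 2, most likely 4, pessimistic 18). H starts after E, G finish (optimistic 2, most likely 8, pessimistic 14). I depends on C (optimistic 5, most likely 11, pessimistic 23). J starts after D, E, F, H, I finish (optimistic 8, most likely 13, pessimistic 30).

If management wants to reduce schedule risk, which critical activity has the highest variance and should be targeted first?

J

te_A = (9 + 4·10 + 23)/6 = 72/6 = 12; σ²_A = ((23−9)/6)² = 5.444
te_B = (2 + 4·3 + 4)/6 = 18/6 = 3; σ²_B = ((4−2)/6)² = 0.111
te_C = (5 + 4·6 + 13)/6 = 42/6 = 7; σ²_C = ((13−5)/6)² = 1.778
te_D = (4 + 4·8 + 12)/6 = 48/6 = 8; σ²_D = ((12−4)/6)² = 1.778
te_E = (1 + 4·2 + 9)/6 = 18/6 = 3; σ²_E = ((9−1)/6)² = 1.778
te_F = (10 + 4·11 + 12)/6 = 66/6 = 11; σ²_F = ((12−10)/6)² = 0.111
te_G = (2 + 4·4 + 18)/6 = 36/6 = 6; σ²_G = ((18−2)/6)² = 7.111
te_H = (2 + 4·8 + 14)/6 = 48/6 = 8; σ²_H = ((14−2)/6)² = 4.000
te_I = (5 + 4·11 + 23)/6 = 72/6 = 12; σ²_I = ((23−5)/6)² = 9.000
te_J = (8 + 4·13 + 30)/6 = 90/6 = 15; σ²_J = ((30−8)/6)² = 13.444

Forward pass:
ES_A = 0; EF_A = 12
ES_B = 0; EF_B = 3
ES_C = 0; EF_C = 7
ES_D = max(EF_A=12, EF_B=3) = 12; EF_D = 12+8 = 20
ES_E = 7; EF_E = 7+3 = 10
ES_F = max(EF_A=12, EF_C=7) = 12; EF_F = 12+11 = 23
ES_G = 7; EF_G = 7+6 = 13
ES_H = max(EF_E=10, EF_G=13) = 13; EF_H = 13+8 = 21
ES_I = 7; EF_I = 7+12 = 19
ES_J = max(EF_D=20, EF_E=10, EF_F=23, EF_H=21, EF_I=19) = 23; EF_J = 23+15 = 38
Expected project duration μ = 38 days. Critical path: A → F → J.

Variances on critical path: σ²_A=5.444, σ²_F=0.111, σ²_J=13.444.
Largest is σ²_J = 13.444.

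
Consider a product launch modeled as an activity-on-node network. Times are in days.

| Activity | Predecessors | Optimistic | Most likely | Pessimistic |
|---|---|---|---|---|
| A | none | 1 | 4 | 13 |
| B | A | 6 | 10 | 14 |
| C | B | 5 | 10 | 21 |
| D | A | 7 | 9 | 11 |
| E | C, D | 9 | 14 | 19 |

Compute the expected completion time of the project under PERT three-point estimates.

40 days

te_A = (1 + 4·4 + 13)/6 = 30/6 = 5
te_B = (6 + 4·10 + 14)/6 = 60/6 = 10
te_C = (5 + 4·10 + 21)/6 = 66/6 = 11
te_D = (7 + 4·9 + 11)/6 = 54/6 = 9
te_E = (9 + 4·14 + 19)/6 = 84/6 = 14

Forward pass:
ES_A = 0; EF_A = 5
ES_B = 5; EF_B = 5+10 = 15
ES_C = 15; EF_C = 15+11 = 26
ES_D = 5; EF_D = 5+9 = 14
ES_E = max(EF_C=26, EF_D=14) = 26; EF_E = 26+14 = 40
Expected project duration μ = 40 days. Critical path: A → B → C → E.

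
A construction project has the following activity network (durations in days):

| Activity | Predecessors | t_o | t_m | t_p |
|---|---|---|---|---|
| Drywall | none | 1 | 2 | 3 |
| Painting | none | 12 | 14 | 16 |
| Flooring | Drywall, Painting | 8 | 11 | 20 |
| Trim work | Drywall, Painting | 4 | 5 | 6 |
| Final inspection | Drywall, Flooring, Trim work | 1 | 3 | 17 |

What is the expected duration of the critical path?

31 days

te_Drywall = (1 + 4·2 + 3)/6 = 12/6 = 2
te_Painting = (12 + 4·14 + 16)/6 = 84/6 = 14
te_Flooring = (8 + 4·11 + 20)/6 = 72/6 = 12
te_Trim work = (4 + 4·5 + 6)/6 = 30/6 = 5
te_Final inspection = (1 + 4·3 + 17)/6 = 30/6 = 5

Forward pass:
ES_Drywall = 0; EF_Drywall = 2
ES_Painting = 0; EF_Painting = 14
ES_Flooring = max(EF_Drywall=2, EF_Painting=14) = 14; EF_Flooring = 14+12 = 26
ES_Trim work = max(EF_Drywall=2, EF_Painting=14) = 14; EF_Trim work = 14+5 = 19
ES_Final inspection = max(EF_Drywall=2, EF_Flooring=26, EF_Trim work=19) = 26; EF_Final inspection = 26+5 = 31
Expected project duration μ = 31 days. Critical path: Painting → Flooring → Final inspection.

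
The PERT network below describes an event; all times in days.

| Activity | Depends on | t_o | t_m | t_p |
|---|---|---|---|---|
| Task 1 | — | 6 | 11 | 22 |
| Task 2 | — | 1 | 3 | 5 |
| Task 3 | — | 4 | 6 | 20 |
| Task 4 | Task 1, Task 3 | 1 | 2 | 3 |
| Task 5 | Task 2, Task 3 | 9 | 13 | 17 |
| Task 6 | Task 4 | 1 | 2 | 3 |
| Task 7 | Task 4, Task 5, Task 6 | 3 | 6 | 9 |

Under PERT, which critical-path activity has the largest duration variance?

Task 3

te_Task 1 = (6 + 4·11 + 22)/6 = 72/6 = 12; σ²_Task 1 = ((22−6)/6)² = 7.111
te_Task 2 = (1 + 4·3 + 5)/6 = 18/6 = 3; σ²_Task 2 = ((5−1)/6)² = 0.444
te_Task 3 = (4 + 4·6 + 20)/6 = 48/6 = 8; σ²_Task 3 = ((20−4)/6)² = 7.111
te_Task 4 = (1 + 4·2 + 3)/6 = 12/6 = 2; σ²_Task 4 = ((3−1)/6)² = 0.111
te_Task 5 = (9 + 4·13 + 17)/6 = 78/6 = 13; σ²_Task 5 = ((17−9)/6)² = 1.778
te_Task 6 = (1 + 4·2 + 3)/6 = 12/6 = 2; σ²_Task 6 = ((3−1)/6)² = 0.111
te_Task 7 = (3 + 4·6 + 9)/6 = 36/6 = 6; σ²_Task 7 = ((9−3)/6)² = 1.000

Forward pass:
ES_Task 1 = 0; EF_Task 1 = 12
ES_Task 2 = 0; EF_Task 2 = 3
ES_Task 3 = 0; EF_Task 3 = 8
ES_Task 4 = max(EF_Task 1=12, EF_Task 3=8) = 12; EF_Task 4 = 12+2 = 14
ES_Task 5 = max(EF_Task 2=3, EF_Task 3=8) = 8; EF_Task 5 = 8+13 = 21
ES_Task 6 = 14; EF_Task 6 = 14+2 = 16
ES_Task 7 = max(EF_Task 4=14, EF_Task 5=21, EF_Task 6=16) = 21; EF_Task 7 = 21+6 = 27
Expected project duration μ = 27 days. Critical path: Task 3 → Task 5 → Task 7.

Variances on critical path: σ²_Task 3=7.111, σ²_Task 5=1.778, σ²_Task 7=1.000.
Largest is σ²_Task 3 = 7.111.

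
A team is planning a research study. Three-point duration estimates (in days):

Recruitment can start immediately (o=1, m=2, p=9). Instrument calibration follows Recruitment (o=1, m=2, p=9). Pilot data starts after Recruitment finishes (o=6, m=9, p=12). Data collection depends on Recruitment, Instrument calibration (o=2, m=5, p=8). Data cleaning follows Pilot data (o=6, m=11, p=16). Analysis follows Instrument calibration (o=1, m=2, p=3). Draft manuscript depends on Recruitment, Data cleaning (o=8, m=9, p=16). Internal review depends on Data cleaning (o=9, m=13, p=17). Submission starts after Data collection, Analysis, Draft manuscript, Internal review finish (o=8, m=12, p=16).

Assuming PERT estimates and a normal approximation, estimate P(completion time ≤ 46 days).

te_Recruitment = (1 + 4·2 + 9)/6 = 18/6 = 3; σ²_Recruitment = ((9−1)/6)² = 1.778
te_Instrument calibration = (1 + 4·2 + 9)/6 = 18/6 = 3; σ²_Instrument calibration = ((9−1)/6)² = 1.778
te_Pilot data = (6 + 4·9 + 12)/6 = 54/6 = 9; σ²_Pilot data = ((12−6)/6)² = 1.000
te_Data collection = (2 + 4·5 + 8)/6 = 30/6 = 5; σ²_Data collection = ((8−2)/6)² = 1.000
te_Data cleaning = (6 + 4·11 + 16)/6 = 66/6 = 11; σ²_Data cleaning = ((16−6)/6)² = 2.778
te_Analysis = (1 + 4·2 + 3)/6 = 12/6 = 2; σ²_Analysis = ((3−1)/6)² = 0.111
te_Draft manuscript = (8 + 4·9 + 16)/6 = 60/6 = 10; σ²_Draft manuscript = ((16−8)/6)² = 1.778
te_Internal review = (9 + 4·13 + 17)/6 = 78/6 = 13; σ²_Internal review = ((17−9)/6)² = 1.778
te_Submission = (8 + 4·12 + 16)/6 = 72/6 = 12; σ²_Submission = ((16−8)/6)² = 1.778

Forward pass:
ES_Recruitment = 0; EF_Recruitment = 3
ES_Instrument calibration = 3; EF_Instrument calibration = 3+3 = 6
ES_Pilot data = 3; EF_Pilot data = 3+9 = 12
ES_Data collection = max(EF_Recruitment=3, EF_Instrument calibration=6) = 6; EF_Data collection = 6+5 = 11
ES_Data cleaning = 12; EF_Data cleaning = 12+11 = 23
ES_Analysis = 6; EF_Analysis = 6+2 = 8
ES_Draft manuscript = max(EF_Recruitment=3, EF_Data cleaning=23) = 23; EF_Draft manuscript = 23+10 = 33
ES_Internal review = 23; EF_Internal review = 23+13 = 36
ES_Submission = max(EF_Data collection=11, EF_Analysis=8, EF_Draft manuscript=33, EF_Internal review=36) = 36; EF_Submission = 36+12 = 48
Expected project duration μ = 48 days. Critical path: Recruitment → Pilot data → Data cleaning → Internal review → Submission.

Variance along critical path = 1.778 + 1.000 + 2.778 + 1.778 + 1.778 = 9.111; σ = √9.111 = 3.018 days.
Z = (46 − 48) / 3.018 = -0.663
P(T ≤ 46) = Φ(-0.663) ≈ 0.254

0.254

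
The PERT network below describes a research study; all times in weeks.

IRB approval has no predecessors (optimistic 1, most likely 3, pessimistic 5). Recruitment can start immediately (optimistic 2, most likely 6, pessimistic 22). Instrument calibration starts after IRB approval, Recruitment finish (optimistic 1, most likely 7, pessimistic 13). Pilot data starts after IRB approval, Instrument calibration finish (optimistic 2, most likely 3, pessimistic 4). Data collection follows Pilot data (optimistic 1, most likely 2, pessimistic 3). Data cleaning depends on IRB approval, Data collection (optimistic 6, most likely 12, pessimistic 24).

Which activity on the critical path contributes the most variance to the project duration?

Recruitment

te_IRB approval = (1 + 4·3 + 5)/6 = 18/6 = 3; σ²_IRB approval = ((5−1)/6)² = 0.444
te_Recruitment = (2 + 4·6 + 22)/6 = 48/6 = 8; σ²_Recruitment = ((22−2)/6)² = 11.111
te_Instrument calibration = (1 + 4·7 + 13)/6 = 42/6 = 7; σ²_Instrument calibration = ((13−1)/6)² = 4.000
te_Pilot data = (2 + 4·3 + 4)/6 = 18/6 = 3; σ²_Pilot data = ((4−2)/6)² = 0.111
te_Data collection = (1 + 4·2 + 3)/6 = 12/6 = 2; σ²_Data collection = ((3−1)/6)² = 0.111
te_Data cleaning = (6 + 4·12 + 24)/6 = 78/6 = 13; σ²_Data cleaning = ((24−6)/6)² = 9.000

Forward pass:
ES_IRB approval = 0; EF_IRB approval = 3
ES_Recruitment = 0; EF_Recruitment = 8
ES_Instrument calibration = max(EF_IRB approval=3, EF_Recruitment=8) = 8; EF_Instrument calibration = 8+7 = 15
ES_Pilot data = max(EF_IRB approval=3, EF_Instrument calibration=15) = 15; EF_Pilot data = 15+3 = 18
ES_Data collection = 18; EF_Data collection = 18+2 = 20
ES_Data cleaning = max(EF_IRB approval=3, EF_Data collection=20) = 20; EF_Data cleaning = 20+13 = 33
Expected project duration μ = 33 weeks. Critical path: Recruitment → Instrument calibration → Pilot data → Data collection → Data cleaning.

Variances on critical path: σ²_Recruitment=11.111, σ²_Instrument calibration=4.000, σ²_Pilot data=0.111, σ²_Data collection=0.111, σ²_Data cleaning=9.000.
Largest is σ²_Recruitment = 11.111.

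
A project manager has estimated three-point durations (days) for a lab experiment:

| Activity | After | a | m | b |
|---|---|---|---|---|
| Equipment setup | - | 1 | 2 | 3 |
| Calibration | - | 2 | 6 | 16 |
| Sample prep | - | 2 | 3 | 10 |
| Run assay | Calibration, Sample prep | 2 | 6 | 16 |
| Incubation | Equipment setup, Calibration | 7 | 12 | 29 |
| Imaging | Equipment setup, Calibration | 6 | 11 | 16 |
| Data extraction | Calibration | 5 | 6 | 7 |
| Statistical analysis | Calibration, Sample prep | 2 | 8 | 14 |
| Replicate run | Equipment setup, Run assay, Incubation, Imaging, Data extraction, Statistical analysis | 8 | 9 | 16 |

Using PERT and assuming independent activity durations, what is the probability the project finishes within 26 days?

te_Equipment setup = (1 + 4·2 + 3)/6 = 12/6 = 2; σ²_Equipment setup = ((3−1)/6)² = 0.111
te_Calibration = (2 + 4·6 + 16)/6 = 42/6 = 7; σ²_Calibration = ((16−2)/6)² = 5.444
te_Sample prep = (2 + 4·3 + 10)/6 = 24/6 = 4; σ²_Sample prep = ((10−2)/6)² = 1.778
te_Run assay = (2 + 4·6 + 16)/6 = 42/6 = 7; σ²_Run assay = ((16−2)/6)² = 5.444
te_Incubation = (7 + 4·12 + 29)/6 = 84/6 = 14; σ²_Incubation = ((29−7)/6)² = 13.444
te_Imaging = (6 + 4·11 + 16)/6 = 66/6 = 11; σ²_Imaging = ((16−6)/6)² = 2.778
te_Data extraction = (5 + 4·6 + 7)/6 = 36/6 = 6; σ²_Data extraction = ((7−5)/6)² = 0.111
te_Statistical analysis = (2 + 4·8 + 14)/6 = 48/6 = 8; σ²_Statistical analysis = ((14−2)/6)² = 4.000
te_Replicate run = (8 + 4·9 + 16)/6 = 60/6 = 10; σ²_Replicate run = ((16−8)/6)² = 1.778

Forward pass:
ES_Equipment setup = 0; EF_Equipment setup = 2
ES_Calibration = 0; EF_Calibration = 7
ES_Sample prep = 0; EF_Sample prep = 4
ES_Run assay = max(EF_Calibration=7, EF_Sample prep=4) = 7; EF_Run assay = 7+7 = 14
ES_Incubation = max(EF_Equipment setup=2, EF_Calibration=7) = 7; EF_Incubation = 7+14 = 21
ES_Imaging = max(EF_Equipment setup=2, EF_Calibration=7) = 7; EF_Imaging = 7+11 = 18
ES_Data extraction = 7; EF_Data extraction = 7+6 = 13
ES_Statistical analysis = max(EF_Calibration=7, EF_Sample prep=4) = 7; EF_Statistical analysis = 7+8 = 15
ES_Replicate run = max(EF_Equipment setup=2, EF_Run assay=14, EF_Incubation=21, EF_Imaging=18, EF_Data extraction=13, EF_Statistical analysis=15) = 21; EF_Replicate run = 21+10 = 31
Expected project duration μ = 31 days. Critical path: Calibration → Incubation → Replicate run.

Variance along critical path = 5.444 + 13.444 + 1.778 = 20.667; σ = √20.667 = 4.546 days.
Z = (26 − 31) / 4.546 = -1.100
P(T ≤ 26) = Φ(-1.100) ≈ 0.136

0.136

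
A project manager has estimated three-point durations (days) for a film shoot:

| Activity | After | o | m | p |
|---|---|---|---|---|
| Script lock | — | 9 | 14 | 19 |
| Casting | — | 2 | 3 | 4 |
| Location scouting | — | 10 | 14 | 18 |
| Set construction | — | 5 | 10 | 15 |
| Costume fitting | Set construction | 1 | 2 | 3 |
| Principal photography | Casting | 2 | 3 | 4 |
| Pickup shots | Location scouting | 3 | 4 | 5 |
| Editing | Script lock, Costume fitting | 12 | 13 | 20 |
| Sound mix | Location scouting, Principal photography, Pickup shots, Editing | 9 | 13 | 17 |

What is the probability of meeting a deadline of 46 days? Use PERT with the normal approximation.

te_Script lock = (9 + 4·14 + 19)/6 = 84/6 = 14; σ²_Script lock = ((19−9)/6)² = 2.778
te_Casting = (2 + 4·3 + 4)/6 = 18/6 = 3; σ²_Casting = ((4−2)/6)² = 0.111
te_Location scouting = (10 + 4·14 + 18)/6 = 84/6 = 14; σ²_Location scouting = ((18−10)/6)² = 1.778
te_Set construction = (5 + 4·10 + 15)/6 = 60/6 = 10; σ²_Set construction = ((15−5)/6)² = 2.778
te_Costume fitting = (1 + 4·2 + 3)/6 = 12/6 = 2; σ²_Costume fitting = ((3−1)/6)² = 0.111
te_Principal photography = (2 + 4·3 + 4)/6 = 18/6 = 3; σ²_Principal photography = ((4−2)/6)² = 0.111
te_Pickup shots = (3 + 4·4 + 5)/6 = 24/6 = 4; σ²_Pickup shots = ((5−3)/6)² = 0.111
te_Editing = (12 + 4·13 + 20)/6 = 84/6 = 14; σ²_Editing = ((20−12)/6)² = 1.778
te_Sound mix = (9 + 4·13 + 17)/6 = 78/6 = 13; σ²_Sound mix = ((17−9)/6)² = 1.778

Forward pass:
ES_Script lock = 0; EF_Script lock = 14
ES_Casting = 0; EF_Casting = 3
ES_Location scouting = 0; EF_Location scouting = 14
ES_Set construction = 0; EF_Set construction = 10
ES_Costume fitting = 10; EF_Costume fitting = 10+2 = 12
ES_Principal photography = 3; EF_Principal photography = 3+3 = 6
ES_Pickup shots = 14; EF_Pickup shots = 14+4 = 18
ES_Editing = max(EF_Script lock=14, EF_Costume fitting=12) = 14; EF_Editing = 14+14 = 28
ES_Sound mix = max(EF_Location scouting=14, EF_Principal photography=6, EF_Pickup shots=18, EF_Editing=28) = 28; EF_Sound mix = 28+13 = 41
Expected project duration μ = 41 days. Critical path: Script lock → Editing → Sound mix.

Variance along critical path = 2.778 + 1.778 + 1.778 = 6.333; σ = √6.333 = 2.517 days.
Z = (46 − 41) / 2.517 = 1.987
P(T ≤ 46) = Φ(1.987) ≈ 0.977

0.977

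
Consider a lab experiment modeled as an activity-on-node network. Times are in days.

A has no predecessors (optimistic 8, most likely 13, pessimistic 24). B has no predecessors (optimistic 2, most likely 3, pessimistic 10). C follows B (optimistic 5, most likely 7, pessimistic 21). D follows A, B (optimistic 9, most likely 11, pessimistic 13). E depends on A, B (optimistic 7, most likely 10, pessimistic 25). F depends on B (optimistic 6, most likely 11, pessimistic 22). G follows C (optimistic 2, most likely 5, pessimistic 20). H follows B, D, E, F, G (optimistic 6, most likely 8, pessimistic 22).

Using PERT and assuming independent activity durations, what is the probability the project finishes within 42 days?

te_A = (8 + 4·13 + 24)/6 = 84/6 = 14; σ²_A = ((24−8)/6)² = 7.111
te_B = (2 + 4·3 + 10)/6 = 24/6 = 4; σ²_B = ((10−2)/6)² = 1.778
te_C = (5 + 4·7 + 21)/6 = 54/6 = 9; σ²_C = ((21−5)/6)² = 7.111
te_D = (9 + 4·11 + 13)/6 = 66/6 = 11; σ²_D = ((13−9)/6)² = 0.444
te_E = (7 + 4·10 + 25)/6 = 72/6 = 12; σ²_E = ((25−7)/6)² = 9.000
te_F = (6 + 4·11 + 22)/6 = 72/6 = 12; σ²_F = ((22−6)/6)² = 7.111
te_G = (2 + 4·5 + 20)/6 = 42/6 = 7; σ²_G = ((20−2)/6)² = 9.000
te_H = (6 + 4·8 + 22)/6 = 60/6 = 10; σ²_H = ((22−6)/6)² = 7.111

Forward pass:
ES_A = 0; EF_A = 14
ES_B = 0; EF_B = 4
ES_C = 4; EF_C = 4+9 = 13
ES_D = max(EF_A=14, EF_B=4) = 14; EF_D = 14+11 = 25
ES_E = max(EF_A=14, EF_B=4) = 14; EF_E = 14+12 = 26
ES_F = 4; EF_F = 4+12 = 16
ES_G = 13; EF_G = 13+7 = 20
ES_H = max(EF_B=4, EF_D=25, EF_E=26, EF_F=16, EF_G=20) = 26; EF_H = 26+10 = 36
Expected project duration μ = 36 days. Critical path: A → E → H.

Variance along critical path = 7.111 + 9.000 + 7.111 = 23.222; σ = √23.222 = 4.819 days.
Z = (42 − 36) / 4.819 = 1.245
P(T ≤ 42) = Φ(1.245) ≈ 0.893

0.893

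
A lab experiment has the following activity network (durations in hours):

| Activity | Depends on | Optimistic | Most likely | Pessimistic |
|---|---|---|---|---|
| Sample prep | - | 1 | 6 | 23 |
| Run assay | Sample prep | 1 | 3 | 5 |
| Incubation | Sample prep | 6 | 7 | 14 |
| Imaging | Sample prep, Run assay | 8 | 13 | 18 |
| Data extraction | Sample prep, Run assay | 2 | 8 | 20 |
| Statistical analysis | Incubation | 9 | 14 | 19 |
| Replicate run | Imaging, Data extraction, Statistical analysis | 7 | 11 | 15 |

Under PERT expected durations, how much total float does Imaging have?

6 hours

te_Sample prep = (1 + 4·6 + 23)/6 = 48/6 = 8
te_Run assay = (1 + 4·3 + 5)/6 = 18/6 = 3
te_Incubation = (6 + 4·7 + 14)/6 = 48/6 = 8
te_Imaging = (8 + 4·13 + 18)/6 = 78/6 = 13
te_Data extraction = (2 + 4·8 + 20)/6 = 54/6 = 9
te_Statistical analysis = (9 + 4·14 + 19)/6 = 84/6 = 14
te_Replicate run = (7 + 4·11 + 15)/6 = 66/6 = 11

Forward pass:
ES_Sample prep = 0; EF_Sample prep = 8
ES_Run assay = 8; EF_Run assay = 8+3 = 11
ES_Incubation = 8; EF_Incubation = 8+8 = 16
ES_Imaging = max(EF_Sample prep=8, EF_Run assay=11) = 11; EF_Imaging = 11+13 = 24
ES_Data extraction = max(EF_Sample prep=8, EF_Run assay=11) = 11; EF_Data extraction = 11+9 = 20
ES_Statistical analysis = 16; EF_Statistical analysis = 16+14 = 30
ES_Replicate run = max(EF_Imaging=24, EF_Data extraction=20, EF_Statistical analysis=30) = 30; EF_Replicate run = 30+11 = 41
Expected project duration μ = 41 hours. Critical path: Sample prep → Incubation → Statistical analysis → Replicate run.

Backward pass:
LF_Replicate run = 41; LS_Replicate run = 41−11 = 30
LF_Statistical analysis = LS_Replicate run = 30; LS_Statistical analysis = 30−14 = 16
LF_Data extraction = LS_Replicate run = 30; LS_Data extraction = 30−9 = 21
LF_Imaging = LS_Replicate run = 30; LS_Imaging = 30−13 = 17
LF_Incubation = LS_Statistical analysis = 16; LS_Incubation = 16−8 = 8
LF_Run assay = min(LS_Imaging=17, LS_Data extraction=21) = 17; LS_Run assay = 17−3 = 14
LF_Sample prep = min(LS_Run assay=14, LS_Incubation=8, LS_Imaging=17, LS_Data extraction=21) = 8; LS_Sample prep = 8−8 = 0
Slack_Imaging = LS_Imaging − ES_Imaging = 17 − 11 = 6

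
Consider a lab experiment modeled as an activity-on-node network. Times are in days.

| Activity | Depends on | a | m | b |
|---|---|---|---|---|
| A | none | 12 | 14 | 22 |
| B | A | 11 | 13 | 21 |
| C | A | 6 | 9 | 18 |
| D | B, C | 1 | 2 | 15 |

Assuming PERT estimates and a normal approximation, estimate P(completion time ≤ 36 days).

0.817

te_A = (12 + 4·14 + 22)/6 = 90/6 = 15; σ²_A = ((22−12)/6)² = 2.778
te_B = (11 + 4·13 + 21)/6 = 84/6 = 14; σ²_B = ((21−11)/6)² = 2.778
te_C = (6 + 4·9 + 18)/6 = 60/6 = 10; σ²_C = ((18−6)/6)² = 4.000
te_D = (1 + 4·2 + 15)/6 = 24/6 = 4; σ²_D = ((15−1)/6)² = 5.444

Forward pass:
ES_A = 0; EF_A = 15
ES_B = 15; EF_B = 15+14 = 29
ES_C = 15; EF_C = 15+10 = 25
ES_D = max(EF_B=29, EF_C=25) = 29; EF_D = 29+4 = 33
Expected project duration μ = 33 days. Critical path: A → B → D.

Variance along critical path = 2.778 + 2.778 + 5.444 = 11.000; σ = √11.000 = 3.317 days.
Z = (36 − 33) / 3.317 = 0.905
P(T ≤ 36) = Φ(0.905) ≈ 0.817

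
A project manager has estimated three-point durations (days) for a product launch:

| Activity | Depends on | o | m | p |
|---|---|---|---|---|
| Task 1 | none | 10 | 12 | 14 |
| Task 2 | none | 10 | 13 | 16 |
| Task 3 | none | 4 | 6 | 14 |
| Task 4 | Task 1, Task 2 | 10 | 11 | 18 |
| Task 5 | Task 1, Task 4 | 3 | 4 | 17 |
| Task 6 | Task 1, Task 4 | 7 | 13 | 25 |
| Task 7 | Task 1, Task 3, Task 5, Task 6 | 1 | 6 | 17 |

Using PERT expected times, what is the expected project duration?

46 days

te_Task 1 = (10 + 4·12 + 14)/6 = 72/6 = 12
te_Task 2 = (10 + 4·13 + 16)/6 = 78/6 = 13
te_Task 3 = (4 + 4·6 + 14)/6 = 42/6 = 7
te_Task 4 = (10 + 4·11 + 18)/6 = 72/6 = 12
te_Task 5 = (3 + 4·4 + 17)/6 = 36/6 = 6
te_Task 6 = (7 + 4·13 + 25)/6 = 84/6 = 14
te_Task 7 = (1 + 4·6 + 17)/6 = 42/6 = 7

Forward pass:
ES_Task 1 = 0; EF_Task 1 = 12
ES_Task 2 = 0; EF_Task 2 = 13
ES_Task 3 = 0; EF_Task 3 = 7
ES_Task 4 = max(EF_Task 1=12, EF_Task 2=13) = 13; EF_Task 4 = 13+12 = 25
ES_Task 5 = max(EF_Task 1=12, EF_Task 4=25) = 25; EF_Task 5 = 25+6 = 31
ES_Task 6 = max(EF_Task 1=12, EF_Task 4=25) = 25; EF_Task 6 = 25+14 = 39
ES_Task 7 = max(EF_Task 1=12, EF_Task 3=7, EF_Task 5=31, EF_Task 6=39) = 39; EF_Task 7 = 39+7 = 46
Expected project duration μ = 46 days. Critical path: Task 2 → Task 4 → Task 6 → Task 7.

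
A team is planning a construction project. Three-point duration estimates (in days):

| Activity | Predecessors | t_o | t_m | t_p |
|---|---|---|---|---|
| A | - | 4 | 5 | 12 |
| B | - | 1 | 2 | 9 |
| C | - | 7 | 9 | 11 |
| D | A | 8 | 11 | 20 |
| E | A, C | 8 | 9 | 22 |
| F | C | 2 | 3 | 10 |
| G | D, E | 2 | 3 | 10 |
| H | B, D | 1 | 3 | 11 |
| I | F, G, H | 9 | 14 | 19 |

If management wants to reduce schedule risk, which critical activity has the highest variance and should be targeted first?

te_A = (4 + 4·5 + 12)/6 = 36/6 = 6; σ²_A = ((12−4)/6)² = 1.778
te_B = (1 + 4·2 + 9)/6 = 18/6 = 3; σ²_B = ((9−1)/6)² = 1.778
te_C = (7 + 4·9 + 11)/6 = 54/6 = 9; σ²_C = ((11−7)/6)² = 0.444
te_D = (8 + 4·11 + 20)/6 = 72/6 = 12; σ²_D = ((20−8)/6)² = 4.000
te_E = (8 + 4·9 + 22)/6 = 66/6 = 11; σ²_E = ((22−8)/6)² = 5.444
te_F = (2 + 4·3 + 10)/6 = 24/6 = 4; σ²_F = ((10−2)/6)² = 1.778
te_G = (2 + 4·3 + 10)/6 = 24/6 = 4; σ²_G = ((10−2)/6)² = 1.778
te_H = (1 + 4·3 + 11)/6 = 24/6 = 4; σ²_H = ((11−1)/6)² = 2.778
te_I = (9 + 4·14 + 19)/6 = 84/6 = 14; σ²_I = ((19−9)/6)² = 2.778

Forward pass:
ES_A = 0; EF_A = 6
ES_B = 0; EF_B = 3
ES_C = 0; EF_C = 9
ES_D = 6; EF_D = 6+12 = 18
ES_E = max(EF_A=6, EF_C=9) = 9; EF_E = 9+11 = 20
ES_F = 9; EF_F = 9+4 = 13
ES_G = max(EF_D=18, EF_E=20) = 20; EF_G = 20+4 = 24
ES_H = max(EF_B=3, EF_D=18) = 18; EF_H = 18+4 = 22
ES_I = max(EF_F=13, EF_G=24, EF_H=22) = 24; EF_I = 24+14 = 38
Expected project duration μ = 38 days. Critical path: C → E → G → I.

Variances on critical path: σ²_C=0.444, σ²_E=5.444, σ²_G=1.778, σ²_I=2.778.
Largest is σ²_E = 5.444.

E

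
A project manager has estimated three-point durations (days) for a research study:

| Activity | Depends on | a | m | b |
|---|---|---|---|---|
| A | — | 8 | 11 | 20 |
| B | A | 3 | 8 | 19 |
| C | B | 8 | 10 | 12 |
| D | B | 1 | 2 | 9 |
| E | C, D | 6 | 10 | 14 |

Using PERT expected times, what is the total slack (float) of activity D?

7 days

te_A = (8 + 4·11 + 20)/6 = 72/6 = 12
te_B = (3 + 4·8 + 19)/6 = 54/6 = 9
te_C = (8 + 4·10 + 12)/6 = 60/6 = 10
te_D = (1 + 4·2 + 9)/6 = 18/6 = 3
te_E = (6 + 4·10 + 14)/6 = 60/6 = 10

Forward pass:
ES_A = 0; EF_A = 12
ES_B = 12; EF_B = 12+9 = 21
ES_C = 21; EF_C = 21+10 = 31
ES_D = 21; EF_D = 21+3 = 24
ES_E = max(EF_C=31, EF_D=24) = 31; EF_E = 31+10 = 41
Expected project duration μ = 41 days. Critical path: A → B → C → E.

Backward pass:
LF_E = 41; LS_E = 41−10 = 31
LF_D = LS_E = 31; LS_D = 31−3 = 28
LF_C = LS_E = 31; LS_C = 31−10 = 21
LF_B = min(LS_C=21, LS_D=28) = 21; LS_B = 21−9 = 12
LF_A = LS_B = 12; LS_A = 12−12 = 0
Slack_D = LS_D − ES_D = 28 − 21 = 7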